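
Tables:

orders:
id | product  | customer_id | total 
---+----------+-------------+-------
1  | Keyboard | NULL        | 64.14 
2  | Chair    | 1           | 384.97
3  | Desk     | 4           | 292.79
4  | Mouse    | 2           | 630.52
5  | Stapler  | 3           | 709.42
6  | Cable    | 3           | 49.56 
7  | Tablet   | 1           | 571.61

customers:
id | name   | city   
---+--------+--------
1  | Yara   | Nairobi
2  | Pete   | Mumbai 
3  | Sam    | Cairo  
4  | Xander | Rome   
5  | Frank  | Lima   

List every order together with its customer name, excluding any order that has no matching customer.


INNER JOIN keeps only orders rows whose customer_id matches an id in customers. Walk through each order:
  - order 1 (Keyboard): customer_id=NULL, no match -> dropped
  - order 2 (Chair): customer_id=1 -> matches Yara
  - order 3 (Desk): customer_id=4 -> matches Xander
  - order 4 (Mouse): customer_id=2 -> matches Pete
  - order 5 (Stapler): customer_id=3 -> matches Sam
  - order 6 (Cable): customer_id=3 -> matches Sam
  - order 7 (Tablet): customer_id=1 -> matches Yara
So 1 of 7 rows is dropped.

SQL:
SELECT a.product, b.name AS customer
FROM orders a
INNER JOIN customers b ON a.customer_id = b.id

Result:
product | customer
--------+---------
Chair   | Yara    
Desk    | Xander  
Mouse   | Pete    
Stapler | Sam     
Cable   | Sam     
Tablet  | Yara    


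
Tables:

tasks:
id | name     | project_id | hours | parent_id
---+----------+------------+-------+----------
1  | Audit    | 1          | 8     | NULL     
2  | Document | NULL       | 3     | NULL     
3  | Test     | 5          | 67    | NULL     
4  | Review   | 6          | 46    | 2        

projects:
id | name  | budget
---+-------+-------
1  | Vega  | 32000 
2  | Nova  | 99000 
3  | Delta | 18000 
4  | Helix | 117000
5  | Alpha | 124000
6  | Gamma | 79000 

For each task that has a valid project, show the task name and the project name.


INNER JOIN keeps only tasks rows whose project_id matches an id in projects. Walk through each task:
  - task 1 (Audit): project_id=1 -> matches Vega
  - task 2 (Document): project_id=NULL, no match -> dropped
  - task 3 (Test): project_id=5 -> matches Alpha
  - task 4 (Review): project_id=6 -> matches Gamma
So 1 of 4 rows is dropped.

SQL:
SELECT a.name, b.name AS project
FROM tasks a
INNER JOIN projects b ON a.project_id = b.id

Result:
name   | project
-------+--------
Audit  | Vega   
Test   | Alpha  
Review | Gamma  


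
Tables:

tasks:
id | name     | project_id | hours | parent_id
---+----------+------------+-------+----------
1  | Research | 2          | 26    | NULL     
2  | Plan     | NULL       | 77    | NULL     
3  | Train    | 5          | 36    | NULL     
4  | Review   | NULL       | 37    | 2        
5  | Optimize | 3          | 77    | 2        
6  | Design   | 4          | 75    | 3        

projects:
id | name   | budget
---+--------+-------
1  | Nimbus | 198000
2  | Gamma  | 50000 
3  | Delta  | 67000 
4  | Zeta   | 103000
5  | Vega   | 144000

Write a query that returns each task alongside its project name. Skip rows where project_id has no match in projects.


INNER JOIN keeps only tasks rows whose project_id matches an id in projects. Walk through each task:
  - task 1 (Research): project_id=2 -> matches Gamma
  - task 2 (Plan): project_id=NULL, no match -> dropped
  - task 3 (Train): project_id=5 -> matches Vega
  - task 4 (Review): project_id=NULL, no match -> dropped
  - task 5 (Optimize): project_id=3 -> matches Delta
  - task 6 (Design): project_id=4 -> matches Zeta
So 2 of 6 rows are dropped.

SQL:
SELECT a.name, b.name AS project
FROM tasks a
INNER JOIN projects b ON a.project_id = b.id

Result:
name     | project
---------+--------
Research | Gamma  
Train    | Vega   
Optimize | Delta  
Design   | Zeta   


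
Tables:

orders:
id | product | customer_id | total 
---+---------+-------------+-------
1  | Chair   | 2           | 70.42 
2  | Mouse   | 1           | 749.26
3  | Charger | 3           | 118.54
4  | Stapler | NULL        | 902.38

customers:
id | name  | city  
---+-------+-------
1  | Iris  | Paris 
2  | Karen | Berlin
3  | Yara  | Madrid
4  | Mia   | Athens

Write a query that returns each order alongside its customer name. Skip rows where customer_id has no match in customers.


INNER JOIN keeps only orders rows whose customer_id matches an id in customers. Walk through each order:
  - order 1 (Chair): customer_id=2 -> matches Karen
  - order 2 (Mouse): customer_id=1 -> matches Iris
  - order 3 (Charger): customer_id=3 -> matches Yara
  - order 4 (Stapler): customer_id=NULL, no match -> dropped
So 1 of 4 rows is dropped.

SQL:
SELECT a.product, b.name AS customer
FROM orders a
INNER JOIN customers b ON a.customer_id = b.id

Result:
product | customer
--------+---------
Chair   | Karen   
Mouse   | Iris    
Charger | Yara    


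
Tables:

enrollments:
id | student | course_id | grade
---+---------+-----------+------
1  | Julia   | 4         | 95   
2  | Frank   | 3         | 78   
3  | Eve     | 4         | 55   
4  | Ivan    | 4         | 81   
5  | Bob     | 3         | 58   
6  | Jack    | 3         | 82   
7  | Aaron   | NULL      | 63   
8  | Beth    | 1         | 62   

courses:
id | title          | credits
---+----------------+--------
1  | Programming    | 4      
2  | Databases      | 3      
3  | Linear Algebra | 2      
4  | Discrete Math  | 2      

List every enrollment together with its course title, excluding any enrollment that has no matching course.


INNER JOIN keeps only enrollments rows whose course_id matches an id in courses. Walk through each enrollment:
  - enrollment 1 (Julia): course_id=4 -> matches Discrete Math
  - enrollment 2 (Frank): course_id=3 -> matches Linear Algebra
  - enrollment 3 (Eve): course_id=4 -> matches Discrete Math
  - enrollment 4 (Ivan): course_id=4 -> matches Discrete Math
  - enrollment 5 (Bob): course_id=3 -> matches Linear Algebra
  - enrollment 6 (Jack): course_id=3 -> matches Linear Algebra
  - enrollment 7 (Aaron): course_id=NULL, no match -> dropped
  - enrollment 8 (Beth): course_id=1 -> matches Programming
So 1 of 8 rows is dropped.

SQL:
SELECT a.student, b.title AS course
FROM enrollments a
INNER JOIN courses b ON a.course_id = b.id

Result:
student | course        
--------+---------------
Julia   | Discrete Math 
Frank   | Linear Algebra
Eve     | Discrete Math 
Ivan    | Discrete Math 
Bob     | Linear Algebra
Jack    | Linear Algebra
Beth    | Programming   


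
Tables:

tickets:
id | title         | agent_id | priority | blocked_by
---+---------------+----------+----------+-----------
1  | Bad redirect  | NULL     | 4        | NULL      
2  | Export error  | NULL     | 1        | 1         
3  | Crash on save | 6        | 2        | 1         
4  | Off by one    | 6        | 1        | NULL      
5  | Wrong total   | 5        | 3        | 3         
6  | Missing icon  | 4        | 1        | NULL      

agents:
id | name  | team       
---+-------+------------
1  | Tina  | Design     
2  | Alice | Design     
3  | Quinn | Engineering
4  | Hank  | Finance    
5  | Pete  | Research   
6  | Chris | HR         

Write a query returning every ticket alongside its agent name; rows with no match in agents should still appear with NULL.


LEFT JOIN keeps every row from tickets (the left table); where agent_id has no match in agents, the agent columns become NULL. Walk through each ticket:
  - ticket 1 (Bad redirect): agent_id=NULL, no match -> kept with NULL
  - ticket 2 (Export error): agent_id=NULL, no match -> kept with NULL
  - ticket 3 (Crash on save): agent_id=6 -> matches Chris
  - ticket 4 (Off by one): agent_id=6 -> matches Chris
  - ticket 5 (Wrong total): agent_id=5 -> matches Pete
  - ticket 6 (Missing icon): agent_id=4 -> matches Hank
All 6 rows appear; 2 have NULL agent.

SQL:
SELECT a.title, b.name AS agent
FROM tickets a
LEFT JOIN agents b ON a.agent_id = b.id

Result:
title         | agent
--------------+------
Bad redirect  | NULL 
Export error  | NULL 
Crash on save | Chris
Off by one    | Chris
Wrong total   | Pete 
Missing icon  | Hank 


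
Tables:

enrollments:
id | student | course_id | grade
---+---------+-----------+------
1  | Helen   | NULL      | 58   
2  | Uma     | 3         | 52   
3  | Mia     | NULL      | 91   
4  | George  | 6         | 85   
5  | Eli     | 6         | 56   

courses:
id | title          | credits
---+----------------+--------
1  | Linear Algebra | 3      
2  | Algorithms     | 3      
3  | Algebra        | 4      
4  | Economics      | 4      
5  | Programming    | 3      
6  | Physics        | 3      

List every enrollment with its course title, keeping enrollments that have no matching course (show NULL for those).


LEFT JOIN keeps every row from enrollments (the left table); where course_id has no match in courses, the course columns become NULL. Walk through each enrollment:
  - enrollment 1 (Helen): course_id=NULL, no match -> kept with NULL
  - enrollment 2 (Uma): course_id=3 -> matches Algebra
  - enrollment 3 (Mia): course_id=NULL, no match -> kept with NULL
  - enrollment 4 (George): course_id=6 -> matches Physics
  - enrollment 5 (Eli): course_id=6 -> matches Physics
All 5 rows appear; 2 have NULL course.

SQL:
SELECT a.student, b.title AS course
FROM enrollments a
LEFT JOIN courses b ON a.course_id = b.id

Result:
student | course 
--------+--------
Helen   | NULL   
Uma     | Algebra
Mia     | NULL   
George  | Physics
Eli     | Physics


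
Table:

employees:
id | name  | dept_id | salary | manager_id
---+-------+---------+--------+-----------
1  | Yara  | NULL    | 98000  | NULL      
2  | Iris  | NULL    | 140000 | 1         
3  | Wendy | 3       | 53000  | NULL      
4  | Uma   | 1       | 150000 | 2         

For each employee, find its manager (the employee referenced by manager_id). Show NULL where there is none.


This is a self-join: employees is joined to a second copy of itself, matching each row's manager_id to another row's id. Use LEFT JOIN so rows with manager_id=NULL are kept.
  - employee 1 (Yara): manager_id=NULL -> NULL
  - employee 2 (Iris): manager_id=1 -> Yara
  - employee 3 (Wendy): manager_id=NULL -> NULL
  - employee 4 (Uma): manager_id=2 -> Iris

SQL:
SELECT a.name AS item, b.name AS manager
FROM employees a
LEFT JOIN employees b ON a.manager_id = b.id

Result:
item  | manager
------+--------
Yara  | NULL   
Iris  | Yara   
Wendy | NULL   
Uma   | Iris   


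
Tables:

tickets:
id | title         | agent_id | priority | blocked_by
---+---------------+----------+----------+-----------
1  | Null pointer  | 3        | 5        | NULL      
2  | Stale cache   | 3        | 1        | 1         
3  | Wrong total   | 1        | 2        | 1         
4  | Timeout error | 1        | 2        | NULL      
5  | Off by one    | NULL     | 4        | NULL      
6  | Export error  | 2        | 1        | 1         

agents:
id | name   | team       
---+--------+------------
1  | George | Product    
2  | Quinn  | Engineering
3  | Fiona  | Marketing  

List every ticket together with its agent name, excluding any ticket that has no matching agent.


INNER JOIN keeps only tickets rows whose agent_id matches an id in agents. Walk through each ticket:
  - ticket 1 (Null pointer): agent_id=3 -> matches Fiona
  - ticket 2 (Stale cache): agent_id=3 -> matches Fiona
  - ticket 3 (Wrong total): agent_id=1 -> matches George
  - ticket 4 (Timeout error): agent_id=1 -> matches George
  - ticket 5 (Off by one): agent_id=NULL, no match -> dropped
  - ticket 6 (Export error): agent_id=2 -> matches Quinn
So 1 of 6 rows is dropped.

SQL:
SELECT a.title, b.name AS agent
FROM tickets a
INNER JOIN agents b ON a.agent_id = b.id

Result:
title         | agent 
--------------+-------
Null pointer  | Fiona 
Stale cache   | Fiona 
Wrong total   | George
Timeout error | George
Export error  | Quinn 


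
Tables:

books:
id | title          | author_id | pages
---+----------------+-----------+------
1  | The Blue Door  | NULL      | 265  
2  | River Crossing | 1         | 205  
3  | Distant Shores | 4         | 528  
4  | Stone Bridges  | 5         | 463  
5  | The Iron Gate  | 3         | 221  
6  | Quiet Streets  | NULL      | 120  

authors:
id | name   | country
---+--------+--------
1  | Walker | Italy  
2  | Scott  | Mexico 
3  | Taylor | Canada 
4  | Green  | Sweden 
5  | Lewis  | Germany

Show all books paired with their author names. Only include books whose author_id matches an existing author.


INNER JOIN keeps only books rows whose author_id matches an id in authors. Walk through each book:
  - book 1 (The Blue Door): author_id=NULL, no match -> dropped
  - book 2 (River Crossing): author_id=1 -> matches Walker
  - book 3 (Distant Shores): author_id=4 -> matches Green
  - book 4 (Stone Bridges): author_id=5 -> matches Lewis
  - book 5 (The Iron Gate): author_id=3 -> matches Taylor
  - book 6 (Quiet Streets): author_id=NULL, no match -> dropped
So 2 of 6 rows are dropped.

SQL:
SELECT a.title, b.name AS author
FROM books a
INNER JOIN authors b ON a.author_id = b.id

Result:
title          | author
---------------+-------
River Crossing | Walker
Distant Shores | Green 
Stone Bridges  | Lewis 
The Iron Gate  | Taylor


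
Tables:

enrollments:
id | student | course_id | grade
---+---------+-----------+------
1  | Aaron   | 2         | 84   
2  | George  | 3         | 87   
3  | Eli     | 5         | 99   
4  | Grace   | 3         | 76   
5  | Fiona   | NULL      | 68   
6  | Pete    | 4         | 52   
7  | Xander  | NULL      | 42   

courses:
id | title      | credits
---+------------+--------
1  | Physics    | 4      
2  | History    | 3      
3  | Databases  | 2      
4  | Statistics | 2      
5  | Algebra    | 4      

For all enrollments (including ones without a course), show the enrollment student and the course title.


LEFT JOIN keeps every row from enrollments (the left table); where course_id has no match in courses, the course columns become NULL. Walk through each enrollment:
  - enrollment 1 (Aaron): course_id=2 -> matches History
  - enrollment 2 (George): course_id=3 -> matches Databases
  - enrollment 3 (Eli): course_id=5 -> matches Algebra
  - enrollment 4 (Grace): course_id=3 -> matches Databases
  - enrollment 5 (Fiona): course_id=NULL, no match -> kept with NULL
  - enrollment 6 (Pete): course_id=4 -> matches Statistics
  - enrollment 7 (Xander): course_id=NULL, no match -> kept with NULL
All 7 rows appear; 2 have NULL course.

SQL:
SELECT a.student, b.title AS course
FROM enrollments a
LEFT JOIN courses b ON a.course_id = b.id

Result:
student | course    
--------+-----------
Aaron   | History   
George  | Databases 
Eli     | Algebra   
Grace   | Databases 
Fiona   | NULL      
Pete    | Statistics
Xander  | NULL      


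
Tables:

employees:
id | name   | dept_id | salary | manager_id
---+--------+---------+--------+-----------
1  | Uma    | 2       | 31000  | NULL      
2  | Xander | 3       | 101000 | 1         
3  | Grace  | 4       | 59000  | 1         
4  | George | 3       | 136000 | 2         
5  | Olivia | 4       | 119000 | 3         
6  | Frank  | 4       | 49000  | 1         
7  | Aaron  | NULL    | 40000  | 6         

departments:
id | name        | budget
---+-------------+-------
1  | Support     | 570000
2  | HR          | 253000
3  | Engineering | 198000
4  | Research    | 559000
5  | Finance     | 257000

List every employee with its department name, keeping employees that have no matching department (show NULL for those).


LEFT JOIN keeps every row from employees (the left table); where dept_id has no match in departments, the department columns become NULL. Walk through each employee:
  - employee 1 (Uma): dept_id=2 -> matches HR
  - employee 2 (Xander): dept_id=3 -> matches Engineering
  - employee 3 (Grace): dept_id=4 -> matches Research
  - employee 4 (George): dept_id=3 -> matches Engineering
  - employee 5 (Olivia): dept_id=4 -> matches Research
  - employee 6 (Frank): dept_id=4 -> matches Research
  - employee 7 (Aaron): dept_id=NULL, no match -> kept with NULL
All 7 rows appear; 1 has NULL department.

SQL:
SELECT a.name, b.name AS department
FROM employees a
LEFT JOIN departments b ON a.dept_id = b.id

Result:
name   | department 
-------+------------
Uma    | HR         
Xander | Engineering
Grace  | Research   
George | Engineering
Olivia | Research   
Frank  | Research   
Aaron  | NULL       


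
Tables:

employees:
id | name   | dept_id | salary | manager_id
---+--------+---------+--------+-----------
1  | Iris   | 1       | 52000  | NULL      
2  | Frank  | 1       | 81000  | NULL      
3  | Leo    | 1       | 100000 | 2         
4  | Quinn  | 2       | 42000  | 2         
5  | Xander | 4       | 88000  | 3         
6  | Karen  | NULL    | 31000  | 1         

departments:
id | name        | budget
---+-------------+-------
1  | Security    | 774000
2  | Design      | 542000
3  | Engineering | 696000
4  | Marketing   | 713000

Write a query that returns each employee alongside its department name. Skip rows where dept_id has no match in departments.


INNER JOIN keeps only employees rows whose dept_id matches an id in departments. Walk through each employee:
  - employee 1 (Iris): dept_id=1 -> matches Security
  - employee 2 (Frank): dept_id=1 -> matches Security
  - employee 3 (Leo): dept_id=1 -> matches Security
  - employee 4 (Quinn): dept_id=2 -> matches Design
  - employee 5 (Xander): dept_id=4 -> matches Marketing
  - employee 6 (Karen): dept_id=NULL, no match -> dropped
So 1 of 6 rows is dropped.

SQL:
SELECT a.name, b.name AS department
FROM employees a
INNER JOIN departments b ON a.dept_id = b.id

Result:
name   | department
-------+-----------
Iris   | Security  
Frank  | Security  
Leo    | Security  
Quinn  | Design    
Xander | Marketing 


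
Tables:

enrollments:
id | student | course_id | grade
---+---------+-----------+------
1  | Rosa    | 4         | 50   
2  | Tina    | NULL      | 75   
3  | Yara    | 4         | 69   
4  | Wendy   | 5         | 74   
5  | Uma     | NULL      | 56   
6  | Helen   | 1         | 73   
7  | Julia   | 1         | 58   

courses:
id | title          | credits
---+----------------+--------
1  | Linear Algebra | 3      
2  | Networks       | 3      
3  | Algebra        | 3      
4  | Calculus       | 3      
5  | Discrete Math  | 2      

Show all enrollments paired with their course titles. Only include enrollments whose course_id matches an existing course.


INNER JOIN keeps only enrollments rows whose course_id matches an id in courses. Walk through each enrollment:
  - enrollment 1 (Rosa): course_id=4 -> matches Calculus
  - enrollment 2 (Tina): course_id=NULL, no match -> dropped
  - enrollment 3 (Yara): course_id=4 -> matches Calculus
  - enrollment 4 (Wendy): course_id=5 -> matches Discrete Math
  - enrollment 5 (Uma): course_id=NULL, no match -> dropped
  - enrollment 6 (Helen): course_id=1 -> matches Linear Algebra
  - enrollment 7 (Julia): course_id=1 -> matches Linear Algebra
So 2 of 7 rows are dropped.

SQL:
SELECT a.student, b.title AS course
FROM enrollments a
INNER JOIN courses b ON a.course_id = b.id

Result:
student | course        
--------+---------------
Rosa    | Calculus      
Yara    | Calculus      
Wendy   | Discrete Math 
Helen   | Linear Algebra
Julia   | Linear Algebra


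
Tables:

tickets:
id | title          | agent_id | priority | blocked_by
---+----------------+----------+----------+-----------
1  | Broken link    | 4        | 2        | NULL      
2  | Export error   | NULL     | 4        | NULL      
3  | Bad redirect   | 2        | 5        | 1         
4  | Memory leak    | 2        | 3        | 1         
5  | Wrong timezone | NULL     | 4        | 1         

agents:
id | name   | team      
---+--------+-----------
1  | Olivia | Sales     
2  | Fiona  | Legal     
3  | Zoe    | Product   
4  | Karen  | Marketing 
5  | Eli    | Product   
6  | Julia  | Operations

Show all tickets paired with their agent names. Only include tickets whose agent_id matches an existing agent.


INNER JOIN keeps only tickets rows whose agent_id matches an id in agents. Walk through each ticket:
  - ticket 1 (Broken link): agent_id=4 -> matches Karen
  - ticket 2 (Export error): agent_id=NULL, no match -> dropped
  - ticket 3 (Bad redirect): agent_id=2 -> matches Fiona
  - ticket 4 (Memory leak): agent_id=2 -> matches Fiona
  - ticket 5 (Wrong timezone): agent_id=NULL, no match -> dropped
So 2 of 5 rows are dropped.

SQL:
SELECT a.title, b.name AS agent
FROM tickets a
INNER JOIN agents b ON a.agent_id = b.id

Result:
title        | agent
-------------+------
Broken link  | Karen
Bad redirect | Fiona
Memory leak  | Fiona


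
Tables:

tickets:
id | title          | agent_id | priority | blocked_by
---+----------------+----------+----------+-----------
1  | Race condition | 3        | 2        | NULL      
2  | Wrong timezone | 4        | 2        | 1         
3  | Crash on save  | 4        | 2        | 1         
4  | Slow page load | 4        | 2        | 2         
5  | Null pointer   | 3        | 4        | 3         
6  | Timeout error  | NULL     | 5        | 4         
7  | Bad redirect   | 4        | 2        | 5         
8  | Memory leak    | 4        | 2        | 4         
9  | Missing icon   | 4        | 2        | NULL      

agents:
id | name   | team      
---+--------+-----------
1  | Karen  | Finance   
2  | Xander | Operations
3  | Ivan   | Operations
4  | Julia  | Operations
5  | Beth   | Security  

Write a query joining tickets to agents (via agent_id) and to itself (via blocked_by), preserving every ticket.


Two LEFT JOINs from the same base table tickets: one to agents via agent_id, one to tickets itself via blocked_by. Both are LEFT so every ticket is preserved.
Match against agents:
  - ticket 1 (Race condition): agent_id=3 -> matches Ivan
  - ticket 2 (Wrong timezone): agent_id=4 -> matches Julia
  - ticket 3 (Crash on save): agent_id=4 -> matches Julia
  - ticket 4 (Slow page load): agent_id=4 -> matches Julia
  - ticket 5 (Null pointer): agent_id=3 -> matches Ivan
  - ticket 6 (Timeout error): agent_id=NULL, no match -> kept with NULL
  - ticket 7 (Bad redirect): agent_id=4 -> matches Julia
  - ticket 8 (Memory leak): agent_id=4 -> matches Julia
  - ticket 9 (Missing icon): agent_id=4 -> matches Julia
Match against tickets (self):
  - ticket 1 (Race condition): blocked_by=NULL -> NULL
  - ticket 2 (Wrong timezone): blocked_by=1 -> Race condition
  - ticket 3 (Crash on save): blocked_by=1 -> Race condition
  - ticket 4 (Slow page load): blocked_by=2 -> Wrong timezone
  - ticket 5 (Null pointer): blocked_by=3 -> Crash on save
  - ticket 6 (Timeout error): blocked_by=4 -> Slow page load
  - ticket 7 (Bad redirect): blocked_by=5 -> Null pointer
  - ticket 8 (Memory leak): blocked_by=4 -> Slow page load
  - ticket 9 (Missing icon): blocked_by=NULL -> NULL

SQL:
SELECT a.title, b.name AS agent, c.title AS blocked_by
FROM tickets a
LEFT JOIN agents b ON a.agent_id = b.id
LEFT JOIN tickets c ON a.blocked_by = c.id

Result:
title          | agent | blocked_by    
---------------+-------+---------------
Race condition | Ivan  | NULL          
Wrong timezone | Julia | Race condition
Crash on save  | Julia | Race condition
Slow page load | Julia | Wrong timezone
Null pointer   | Ivan  | Crash on save 
Timeout error  | NULL  | Slow page load
Bad redirect   | Julia | Null pointer  
Memory leak    | Julia | Slow page load
Missing icon   | Julia | NULL          


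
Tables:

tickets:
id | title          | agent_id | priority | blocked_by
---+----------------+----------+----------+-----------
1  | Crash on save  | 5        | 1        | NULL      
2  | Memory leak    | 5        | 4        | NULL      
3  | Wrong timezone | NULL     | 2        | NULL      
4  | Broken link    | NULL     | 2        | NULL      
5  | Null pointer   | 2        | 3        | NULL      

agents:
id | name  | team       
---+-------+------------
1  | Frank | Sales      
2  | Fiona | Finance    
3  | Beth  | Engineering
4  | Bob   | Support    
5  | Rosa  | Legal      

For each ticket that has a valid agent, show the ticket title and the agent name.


INNER JOIN keeps only tickets rows whose agent_id matches an id in agents. Walk through each ticket:
  - ticket 1 (Crash on save): agent_id=5 -> matches Rosa
  - ticket 2 (Memory leak): agent_id=5 -> matches Rosa
  - ticket 3 (Wrong timezone): agent_id=NULL, no match -> dropped
  - ticket 4 (Broken link): agent_id=NULL, no match -> dropped
  - ticket 5 (Null pointer): agent_id=2 -> matches Fiona
So 2 of 5 rows are dropped.

SQL:
SELECT a.title, b.name AS agent
FROM tickets a
INNER JOIN agents b ON a.agent_id = b.id

Result:
title         | agent
--------------+------
Crash on save | Rosa 
Memory leak   | Rosa 
Null pointer  | Fiona


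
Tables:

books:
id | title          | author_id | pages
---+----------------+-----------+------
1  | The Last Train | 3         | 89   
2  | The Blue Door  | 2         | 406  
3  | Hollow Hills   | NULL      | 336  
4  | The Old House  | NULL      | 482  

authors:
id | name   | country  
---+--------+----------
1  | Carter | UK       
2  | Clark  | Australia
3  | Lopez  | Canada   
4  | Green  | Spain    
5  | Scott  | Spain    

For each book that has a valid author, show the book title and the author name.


INNER JOIN keeps only books rows whose author_id matches an id in authors. Walk through each book:
  - book 1 (The Last Train): author_id=3 -> matches Lopez
  - book 2 (The Blue Door): author_id=2 -> matches Clark
  - book 3 (Hollow Hills): author_id=NULL, no match -> dropped
  - book 4 (The Old House): author_id=NULL, no match -> dropped
So 2 of 4 rows are dropped.

SQL:
SELECT a.title, b.name AS author
FROM books a
INNER JOIN authors b ON a.author_id = b.id

Result:
title          | author
---------------+-------
The Last Train | Lopez 
The Blue Door  | Clark 


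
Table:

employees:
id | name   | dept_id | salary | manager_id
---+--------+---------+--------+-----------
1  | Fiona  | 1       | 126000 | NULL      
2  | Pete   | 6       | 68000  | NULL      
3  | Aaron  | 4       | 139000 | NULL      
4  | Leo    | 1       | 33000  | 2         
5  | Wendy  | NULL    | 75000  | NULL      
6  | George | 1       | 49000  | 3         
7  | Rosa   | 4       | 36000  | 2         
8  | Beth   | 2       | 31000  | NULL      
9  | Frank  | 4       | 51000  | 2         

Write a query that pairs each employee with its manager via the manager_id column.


This is a self-join: employees is joined to a second copy of itself, matching each row's manager_id to another row's id. Use LEFT JOIN so rows with manager_id=NULL are kept.
  - employee 1 (Fiona): manager_id=NULL -> NULL
  - employee 2 (Pete): manager_id=NULL -> NULL
  - employee 3 (Aaron): manager_id=NULL -> NULL
  - employee 4 (Leo): manager_id=2 -> Pete
  - employee 5 (Wendy): manager_id=NULL -> NULL
  - employee 6 (George): manager_id=3 -> Aaron
  - employee 7 (Rosa): manager_id=2 -> Pete
  - employee 8 (Beth): manager_id=NULL -> NULL
  - employee 9 (Frank): manager_id=2 -> Pete

SQL:
SELECT a.name AS item, b.name AS manager
FROM employees a
LEFT JOIN employees b ON a.manager_id = b.id

Result:
item   | manager
-------+--------
Fiona  | NULL   
Pete   | NULL   
Aaron  | NULL   
Leo    | Pete   
Wendy  | NULL   
George | Aaron  
Rosa   | Pete   
Beth   | NULL   
Frank  | Pete   


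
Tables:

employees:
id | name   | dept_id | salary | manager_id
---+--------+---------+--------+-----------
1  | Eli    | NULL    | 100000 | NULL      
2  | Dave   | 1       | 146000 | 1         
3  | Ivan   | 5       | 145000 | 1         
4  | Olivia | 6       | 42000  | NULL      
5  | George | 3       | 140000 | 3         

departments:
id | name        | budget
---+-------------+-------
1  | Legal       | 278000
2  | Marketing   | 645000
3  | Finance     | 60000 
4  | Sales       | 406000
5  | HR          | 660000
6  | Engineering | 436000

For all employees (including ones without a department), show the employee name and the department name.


LEFT JOIN keeps every row from employees (the left table); where dept_id has no match in departments, the department columns become NULL. Walk through each employee:
  - employee 1 (Eli): dept_id=NULL, no match -> kept with NULL
  - employee 2 (Dave): dept_id=1 -> matches Legal
  - employee 3 (Ivan): dept_id=5 -> matches HR
  - employee 4 (Olivia): dept_id=6 -> matches Engineering
  - employee 5 (George): dept_id=3 -> matches Finance
All 5 rows appear; 1 has NULL department.

SQL:
SELECT a.name, b.name AS department
FROM employees a
LEFT JOIN departments b ON a.dept_id = b.id

Result:
name   | department 
-------+------------
Eli    | NULL       
Dave   | Legal      
Ivan   | HR         
Olivia | Engineering
George | Finance    


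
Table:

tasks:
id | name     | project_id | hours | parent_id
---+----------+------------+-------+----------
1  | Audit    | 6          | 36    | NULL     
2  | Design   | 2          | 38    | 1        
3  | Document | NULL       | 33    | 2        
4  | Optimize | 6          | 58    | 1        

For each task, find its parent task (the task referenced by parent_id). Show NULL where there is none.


This is a self-join: tasks is joined to a second copy of itself, matching each row's parent_id to another row's id. Use LEFT JOIN so rows with parent_id=NULL are kept.
  - task 1 (Audit): parent_id=NULL -> NULL
  - task 2 (Design): parent_id=1 -> Audit
  - task 3 (Document): parent_id=2 -> Design
  - task 4 (Optimize): parent_id=1 -> Audit

SQL:
SELECT a.name AS item, b.name AS parent
FROM tasks a
LEFT JOIN tasks b ON a.parent_id = b.id

Result:
item     | parent
---------+-------
Audit    | NULL  
Design   | Audit 
Document | Design
Optimize | Audit 


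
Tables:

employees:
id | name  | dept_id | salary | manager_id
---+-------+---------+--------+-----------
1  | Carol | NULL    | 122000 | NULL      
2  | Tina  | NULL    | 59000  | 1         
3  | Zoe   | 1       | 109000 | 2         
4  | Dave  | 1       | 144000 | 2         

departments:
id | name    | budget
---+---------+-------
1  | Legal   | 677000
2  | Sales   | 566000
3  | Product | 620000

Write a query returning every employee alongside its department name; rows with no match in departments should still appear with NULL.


LEFT JOIN keeps every row from employees (the left table); where dept_id has no match in departments, the department columns become NULL. Walk through each employee:
  - employee 1 (Carol): dept_id=NULL, no match -> kept with NULL
  - employee 2 (Tina): dept_id=NULL, no match -> kept with NULL
  - employee 3 (Zoe): dept_id=1 -> matches Legal
  - employee 4 (Dave): dept_id=1 -> matches Legal
All 4 rows appear; 2 have NULL department.

SQL:
SELECT a.name, b.name AS department
FROM employees a
LEFT JOIN departments b ON a.dept_id = b.id

Result:
name  | department
------+-----------
Carol | NULL      
Tina  | NULL      
Zoe   | Legal     
Dave  | Legal     


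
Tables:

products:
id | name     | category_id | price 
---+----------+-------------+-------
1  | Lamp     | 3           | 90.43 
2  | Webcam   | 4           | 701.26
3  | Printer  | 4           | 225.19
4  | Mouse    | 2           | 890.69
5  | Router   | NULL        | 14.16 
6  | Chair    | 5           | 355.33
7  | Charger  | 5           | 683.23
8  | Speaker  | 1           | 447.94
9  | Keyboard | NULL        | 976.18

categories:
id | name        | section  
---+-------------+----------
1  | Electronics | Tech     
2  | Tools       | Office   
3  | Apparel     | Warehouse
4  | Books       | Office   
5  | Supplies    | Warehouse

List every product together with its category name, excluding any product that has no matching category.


INNER JOIN keeps only products rows whose category_id matches an id in categories. Walk through each product:
  - product 1 (Lamp): category_id=3 -> matches Apparel
  - product 2 (Webcam): category_id=4 -> matches Books
  - product 3 (Printer): category_id=4 -> matches Books
  - product 4 (Mouse): category_id=2 -> matches Tools
  - product 5 (Router): category_id=NULL, no match -> dropped
  - product 6 (Chair): category_id=5 -> matches Supplies
  - product 7 (Charger): category_id=5 -> matches Supplies
  - product 8 (Speaker): category_id=1 -> matches Electronics
  - product 9 (Keyboard): category_id=NULL, no match -> dropped
So 2 of 9 rows are dropped.

SQL:
SELECT a.name, b.name AS category
FROM products a
INNER JOIN categories b ON a.category_id = b.id

Result:
name    | category   
--------+------------
Lamp    | Apparel    
Webcam  | Books      
Printer | Books      
Mouse   | Tools      
Chair   | Supplies   
Charger | Supplies   
Speaker | Electronics


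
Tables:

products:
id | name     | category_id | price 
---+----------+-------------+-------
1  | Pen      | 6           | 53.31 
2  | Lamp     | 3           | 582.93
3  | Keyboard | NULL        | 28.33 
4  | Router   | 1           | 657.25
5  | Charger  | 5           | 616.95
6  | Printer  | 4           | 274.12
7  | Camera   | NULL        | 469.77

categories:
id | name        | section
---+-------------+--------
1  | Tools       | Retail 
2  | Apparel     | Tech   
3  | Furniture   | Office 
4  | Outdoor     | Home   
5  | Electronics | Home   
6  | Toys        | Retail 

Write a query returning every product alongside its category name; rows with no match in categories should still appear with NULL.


LEFT JOIN keeps every row from products (the left table); where category_id has no match in categories, the category columns become NULL. Walk through each product:
  - product 1 (Pen): category_id=6 -> matches Toys
  - product 2 (Lamp): category_id=3 -> matches Furniture
  - product 3 (Keyboard): category_id=NULL, no match -> kept with NULL
  - product 4 (Router): category_id=1 -> matches Tools
  - product 5 (Charger): category_id=5 -> matches Electronics
  - product 6 (Printer): category_id=4 -> matches Outdoor
  - product 7 (Camera): category_id=NULL, no match -> kept with NULL
All 7 rows appear; 2 have NULL category.

SQL:
SELECT a.name, b.name AS category
FROM products a
LEFT JOIN categories b ON a.category_id = b.id

Result:
name     | category   
---------+------------
Pen      | Toys       
Lamp     | Furniture  
Keyboard | NULL       
Router   | Tools      
Charger  | Electronics
Printer  | Outdoor    
Camera   | NULL       


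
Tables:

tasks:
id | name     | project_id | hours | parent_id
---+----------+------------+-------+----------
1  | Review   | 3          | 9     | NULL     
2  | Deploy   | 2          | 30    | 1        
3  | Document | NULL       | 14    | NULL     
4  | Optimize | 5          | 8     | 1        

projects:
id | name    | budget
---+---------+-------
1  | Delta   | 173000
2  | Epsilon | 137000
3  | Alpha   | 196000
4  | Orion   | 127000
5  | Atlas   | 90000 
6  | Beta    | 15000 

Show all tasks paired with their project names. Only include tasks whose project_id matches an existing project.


INNER JOIN keeps only tasks rows whose project_id matches an id in projects. Walk through each task:
  - task 1 (Review): project_id=3 -> matches Alpha
  - task 2 (Deploy): project_id=2 -> matches Epsilon
  - task 3 (Document): project_id=NULL, no match -> dropped
  - task 4 (Optimize): project_id=5 -> matches Atlas
So 1 of 4 rows is dropped.

SQL:
SELECT a.name, b.name AS project
FROM tasks a
INNER JOIN projects b ON a.project_id = b.id

Result:
name     | project
---------+--------
Review   | Alpha  
Deploy   | Epsilon
Optimize | Atlas  


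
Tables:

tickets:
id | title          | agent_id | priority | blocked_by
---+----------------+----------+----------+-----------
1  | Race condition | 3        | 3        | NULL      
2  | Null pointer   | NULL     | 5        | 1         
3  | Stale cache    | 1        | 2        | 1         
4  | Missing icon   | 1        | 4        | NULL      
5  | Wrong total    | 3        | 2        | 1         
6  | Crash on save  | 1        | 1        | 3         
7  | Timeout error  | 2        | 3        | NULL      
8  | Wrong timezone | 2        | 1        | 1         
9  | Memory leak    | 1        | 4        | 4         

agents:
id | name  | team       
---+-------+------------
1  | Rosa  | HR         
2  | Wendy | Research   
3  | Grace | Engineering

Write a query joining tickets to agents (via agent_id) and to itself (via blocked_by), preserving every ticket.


Two LEFT JOINs from the same base table tickets: one to agents via agent_id, one to tickets itself via blocked_by. Both are LEFT so every ticket is preserved.
Match against agents:
  - ticket 1 (Race condition): agent_id=3 -> matches Grace
  - ticket 2 (Null pointer): agent_id=NULL, no match -> kept with NULL
  - ticket 3 (Stale cache): agent_id=1 -> matches Rosa
  - ticket 4 (Missing icon): agent_id=1 -> matches Rosa
  - ticket 5 (Wrong total): agent_id=3 -> matches Grace
  - ticket 6 (Crash on save): agent_id=1 -> matches Rosa
  - ticket 7 (Timeout error): agent_id=2 -> matches Wendy
  - ticket 8 (Wrong timezone): agent_id=2 -> matches Wendy
  - ticket 9 (Memory leak): agent_id=1 -> matches Rosa
Match against tickets (self):
  - ticket 1 (Race condition): blocked_by=NULL -> NULL
  - ticket 2 (Null pointer): blocked_by=1 -> Race condition
  - ticket 3 (Stale cache): blocked_by=1 -> Race condition
  - ticket 4 (Missing icon): blocked_by=NULL -> NULL
  - ticket 5 (Wrong total): blocked_by=1 -> Race condition
  - ticket 6 (Crash on save): blocked_by=3 -> Stale cache
  - ticket 7 (Timeout error): blocked_by=NULL -> NULL
  - ticket 8 (Wrong timezone): blocked_by=1 -> Race condition
  - ticket 9 (Memory leak): blocked_by=4 -> Missing icon

SQL:
SELECT a.title, b.name AS agent, c.title AS blocked_by
FROM tickets a
LEFT JOIN agents b ON a.agent_id = b.id
LEFT JOIN tickets c ON a.blocked_by = c.id

Result:
title          | agent | blocked_by    
---------------+-------+---------------
Race condition | Grace | NULL          
Null pointer   | NULL  | Race condition
Stale cache    | Rosa  | Race condition
Missing icon   | Rosa  | NULL          
Wrong total    | Grace | Race condition
Crash on save  | Rosa  | Stale cache   
Timeout error  | Wendy | NULL          
Wrong timezone | Wendy | Race condition
Memory leak    | Rosa  | Missing icon  


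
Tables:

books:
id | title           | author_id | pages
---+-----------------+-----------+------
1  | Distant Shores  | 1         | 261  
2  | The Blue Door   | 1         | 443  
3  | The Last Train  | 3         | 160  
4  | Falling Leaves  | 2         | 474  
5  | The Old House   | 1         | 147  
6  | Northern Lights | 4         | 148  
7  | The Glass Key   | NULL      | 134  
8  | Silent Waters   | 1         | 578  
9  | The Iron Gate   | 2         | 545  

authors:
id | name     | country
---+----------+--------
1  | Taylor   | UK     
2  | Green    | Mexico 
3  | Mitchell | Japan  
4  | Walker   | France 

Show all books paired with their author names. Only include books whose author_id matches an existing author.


INNER JOIN keeps only books rows whose author_id matches an id in authors. Walk through each book:
  - book 1 (Distant Shores): author_id=1 -> matches Taylor
  - book 2 (The Blue Door): author_id=1 -> matches Taylor
  - book 3 (The Last Train): author_id=3 -> matches Mitchell
  - book 4 (Falling Leaves): author_id=2 -> matches Green
  - book 5 (The Old House): author_id=1 -> matches Taylor
  - book 6 (Northern Lights): author_id=4 -> matches Walker
  - book 7 (The Glass Key): author_id=NULL, no match -> dropped
  - book 8 (Silent Waters): author_id=1 -> matches Taylor
  - book 9 (The Iron Gate): author_id=2 -> matches Green
So 1 of 9 rows is dropped.

SQL:
SELECT a.title, b.name AS author
FROM books a
INNER JOIN authors b ON a.author_id = b.id

Result:
title           | author  
----------------+---------
Distant Shores  | Taylor  
The Blue Door   | Taylor  
The Last Train  | Mitchell
Falling Leaves  | Green   
The Old House   | Taylor  
Northern Lights | Walker  
Silent Waters   | Taylor  
The Iron Gate   | Green   


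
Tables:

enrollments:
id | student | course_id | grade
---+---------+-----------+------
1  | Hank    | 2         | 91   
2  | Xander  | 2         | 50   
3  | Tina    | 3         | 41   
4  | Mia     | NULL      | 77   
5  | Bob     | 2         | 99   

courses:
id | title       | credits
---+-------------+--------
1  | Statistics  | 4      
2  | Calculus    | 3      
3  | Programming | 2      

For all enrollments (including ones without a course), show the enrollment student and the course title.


LEFT JOIN keeps every row from enrollments (the left table); where course_id has no match in courses, the course columns become NULL. Walk through each enrollment:
  - enrollment 1 (Hank): course_id=2 -> matches Calculus
  - enrollment 2 (Xander): course_id=2 -> matches Calculus
  - enrollment 3 (Tina): course_id=3 -> matches Programming
  - enrollment 4 (Mia): course_id=NULL, no match -> kept with NULL
  - enrollment 5 (Bob): course_id=2 -> matches Calculus
All 5 rows appear; 1 has NULL course.

SQL:
SELECT a.student, b.title AS course
FROM enrollments a
LEFT JOIN courses b ON a.course_id = b.id

Result:
student | course     
--------+------------
Hank    | Calculus   
Xander  | Calculus   
Tina    | Programming
Mia     | NULL       
Bob     | Calculus   
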